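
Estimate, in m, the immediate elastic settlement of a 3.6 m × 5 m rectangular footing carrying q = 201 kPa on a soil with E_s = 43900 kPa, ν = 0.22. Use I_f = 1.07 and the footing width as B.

Immediate (elastic) settlement: S_e = q·B·(1−ν²)/E_s · I_f.
S_e = 201 × 3.6 × (1 − 0.22²) / 43900 × 1.07
    = 201 × 3.6 × 0.9516 / 43900 × 1.07
    = 0.01678 m

S_e ≈ 0.0168 m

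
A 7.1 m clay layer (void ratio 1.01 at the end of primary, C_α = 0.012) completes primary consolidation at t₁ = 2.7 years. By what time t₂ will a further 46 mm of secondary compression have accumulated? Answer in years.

t₂ ≈ 32.9 years

S_s = C_α·H/(1+e_p)·log₁₀(t₂/t₁) ⇒ log₁₀(t₂/t₁) = S_s·(1+e_p)/(C_α·H).
log₁₀(t₂/t₁) = 0.046 × (1+1.01) / (0.012×7.1) = 1.085
t₂ = t₁ × 10^1.085 = 2.7 × 12.17 = 32.85 years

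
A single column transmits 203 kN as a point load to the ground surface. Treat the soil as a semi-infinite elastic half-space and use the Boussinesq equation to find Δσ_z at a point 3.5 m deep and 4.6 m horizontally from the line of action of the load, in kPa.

Δσ_z ≈ 0.644 kPa

Boussinesq vertical stress below a point load on an elastic half-space:
Δσ_z = 3P/(2πz²) · [1 + (r/z)²]^(−5/2)
r/z = 4.6/3.5 = 1.3143; [1+(r/z)²]^(−5/2) = 0.081405.
Δσ_z = 3×203/(2π×3.5²) × 0.081405 = 7.9123 × 0.081405 = 0.6441 kPa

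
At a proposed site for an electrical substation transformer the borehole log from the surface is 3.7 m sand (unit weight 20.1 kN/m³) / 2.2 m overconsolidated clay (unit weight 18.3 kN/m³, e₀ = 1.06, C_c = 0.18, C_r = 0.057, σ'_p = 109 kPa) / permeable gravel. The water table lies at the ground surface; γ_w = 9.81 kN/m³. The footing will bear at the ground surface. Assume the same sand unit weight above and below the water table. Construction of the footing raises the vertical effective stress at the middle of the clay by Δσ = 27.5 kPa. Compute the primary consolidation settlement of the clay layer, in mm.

S_c ≈ 12.1 mm

Mid-depth of clay below the ground surface: z = 3.7 + 2.2/2 = 4.8 m.
Total vertical stress at mid-clay: σ_v = 20.1×3.7 + 18.3×1.1 = 94.5 kPa.
Pore pressure: u = 9.81×(4.8 − 0) = 47.088 kPa.
Initial effective stress: σ'_0 = σ_v − u = 94.5 − 47.088 = 47.412 kPa.
Final effective stress: σ'_f = 47.412 + 27.5 = 74.912 kPa.
σ'_f = 74.912 ≤ σ'_p = 109 kPa, so the clay remains overconsolidated and only the recompression index applies:
S_c = C_r·H/(1+e₀)·log₁₀(σ'_f/σ'_0) = 0.057×2.2/2.06×log₁₀(74.912/47.412)
    = 0.060876 × 0.19866 = 0.01209 m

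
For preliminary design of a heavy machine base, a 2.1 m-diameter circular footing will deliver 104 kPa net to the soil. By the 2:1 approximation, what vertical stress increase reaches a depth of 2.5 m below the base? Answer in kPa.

Δσ_z ≈ 21.7 kPa

By the 2:1 method the load spreads at 1 horizontal : 2 vertical, so at depth z the loaded area has grown by z in each plan dimension:
Δσ ≈ qD²/(D+z)² = 104×2.1²/(2.1+2.5)² = 21.675 kPa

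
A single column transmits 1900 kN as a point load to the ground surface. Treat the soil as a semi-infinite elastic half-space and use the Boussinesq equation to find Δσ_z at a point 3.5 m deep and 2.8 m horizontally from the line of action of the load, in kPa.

Boussinesq vertical stress below a point load on an elastic half-space:
Δσ_z = 3P/(2πz²) · [1 + (r/z)²]^(−5/2)
r/z = 2.8/3.5 = 0.8; [1+(r/z)²]^(−5/2) = 0.29033.
Δσ_z = 3×1900/(2π×3.5²) × 0.29033 = 74.056 × 0.29033 = 21.5 kPa

Δσ_z ≈ 21.5 kPa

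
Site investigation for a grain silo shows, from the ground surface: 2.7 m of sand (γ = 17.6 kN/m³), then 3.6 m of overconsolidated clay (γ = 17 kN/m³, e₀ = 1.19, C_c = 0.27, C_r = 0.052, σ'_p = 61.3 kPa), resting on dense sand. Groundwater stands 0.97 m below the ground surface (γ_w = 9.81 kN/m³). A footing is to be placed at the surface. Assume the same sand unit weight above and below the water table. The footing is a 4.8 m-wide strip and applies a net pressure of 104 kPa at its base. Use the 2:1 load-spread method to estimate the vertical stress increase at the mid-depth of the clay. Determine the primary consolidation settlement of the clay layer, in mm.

S_c ≈ 102 mm

Mid-depth of clay below the ground surface: z = 2.7 + 3.6/2 = 4.5 m.
Total vertical stress at mid-clay: σ_v = 17.6×2.7 + 17×1.8 = 78.12 kPa.
Pore pressure: u = 9.81×(4.5 − 0.97) = 34.629 kPa.
Initial effective stress: σ'_0 = σ_v − u = 78.12 − 34.629 = 43.491 kPa.
Stress increase at mid-clay by the 2:1 spreading method:
Δσ = qB/(B+z) = 104×4.8/(4.8+4.5) = 53.677 kPa
Final effective stress: σ'_f = 43.491 + 53.677 = 97.168 kPa.
σ'_f = 97.168 > σ'_p = 61.3 kPa, so the stress path crosses the preconsolidation pressure — recompression up to σ'_p, then virgin compression beyond:
S_c = H/(1+e₀)·[C_r·log₁₀(σ'_p/σ'_0) + C_c·log₁₀(σ'_f/σ'_p)]
    = 3.6/2.19 × [0.052×log₁₀(61.3/43.491) + 0.27×log₁₀(97.168/61.3)]
    = 1.6438 × [0.0077512 + 0.054017] = 0.1015 m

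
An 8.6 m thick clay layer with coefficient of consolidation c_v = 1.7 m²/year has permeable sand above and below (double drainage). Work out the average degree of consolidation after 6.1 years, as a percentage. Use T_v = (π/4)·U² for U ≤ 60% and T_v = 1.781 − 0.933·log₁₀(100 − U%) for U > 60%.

U ≈ 79.7 %

Drainage path length: H_d = H/2 = 4.3 m (double drainage).
T_v = c_v·t/H_d² = 1.7×6.1/4.3² = 0.56084.
T_v = 0.56084 corresponds to the U > 60% branch:
U = 1 − 10^((1.781 − T_v)/0.933)/100 = 0.7969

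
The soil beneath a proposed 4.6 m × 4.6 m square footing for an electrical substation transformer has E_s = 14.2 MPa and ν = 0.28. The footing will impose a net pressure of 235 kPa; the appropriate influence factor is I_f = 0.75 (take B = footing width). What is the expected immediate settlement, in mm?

Immediate (elastic) settlement: S_e = q·B·(1−ν²)/E_s · I_f.
E_s = 14.2 MPa = 14200 kPa.
S_e = 235 × 4.6 × (1 − 0.28²) / 14200 × 0.75
    = 235 × 4.6 × 0.9216 / 14200 × 0.75
    = 0.05262 m = 52.62 mm

S_e ≈ 52.6 mm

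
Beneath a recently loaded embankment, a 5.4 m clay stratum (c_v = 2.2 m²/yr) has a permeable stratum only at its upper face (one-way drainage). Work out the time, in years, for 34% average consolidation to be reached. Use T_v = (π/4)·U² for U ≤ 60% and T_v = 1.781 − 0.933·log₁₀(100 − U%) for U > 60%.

t ≈ 1.2 years

Drainage path length: H_d = H = 5.4 m (single drainage).
U ≤ 60%: T_v = (π/4)·U² = (π/4)×0.34² = 0.090792.
t = T_v·H_d²/c_v = 0.090792×5.4²/2.2 = 1.203 years.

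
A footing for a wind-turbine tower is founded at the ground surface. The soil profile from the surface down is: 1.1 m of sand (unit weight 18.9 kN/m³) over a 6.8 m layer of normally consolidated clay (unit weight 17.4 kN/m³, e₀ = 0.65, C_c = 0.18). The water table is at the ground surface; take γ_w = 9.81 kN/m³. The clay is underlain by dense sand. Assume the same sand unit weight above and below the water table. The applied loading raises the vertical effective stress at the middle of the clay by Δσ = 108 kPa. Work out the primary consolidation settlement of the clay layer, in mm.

S_c ≈ 448 mm

Mid-depth of clay below the ground surface: z = 1.1 + 6.8/2 = 4.5 m.
Total vertical stress at mid-clay: σ_v = 18.9×1.1 + 17.4×3.4 = 79.95 kPa.
Pore pressure: u = 9.81×(4.5 − 0) = 44.145 kPa.
Initial effective stress: σ'_0 = σ_v − u = 79.95 − 44.145 = 35.805 kPa.
Final effective stress: σ'_f = σ'_0 + Δσ = 35.805 + 108 = 143.81 kPa.
Normally consolidated clay, so the full stress increment lies on the virgin compression line:
S_c = C_c·H/(1+e₀)·log₁₀(σ'_f/σ'_0) = 0.18×6.8/(1+0.65)×log₁₀(143.81/35.805)
    = 0.74182 × 0.60385 = 0.4479 m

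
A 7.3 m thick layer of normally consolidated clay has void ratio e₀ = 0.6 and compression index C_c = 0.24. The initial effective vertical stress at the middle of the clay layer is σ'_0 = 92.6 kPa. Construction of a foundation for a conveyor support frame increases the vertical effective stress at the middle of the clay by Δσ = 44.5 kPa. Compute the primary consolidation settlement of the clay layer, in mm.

S_c ≈ 187 mm

Final effective stress: σ'_f = σ'_0 + Δσ = 92.6 + 44.5 = 137.1 kPa.
Normally consolidated clay, so the full stress increment lies on the virgin compression line:
S_c = C_c·H/(1+e₀)·log₁₀(σ'_f/σ'_0) = 0.24×7.3/(1+0.6)×log₁₀(137.1/92.6)
    = 1.095 × 0.17043 = 0.1866 m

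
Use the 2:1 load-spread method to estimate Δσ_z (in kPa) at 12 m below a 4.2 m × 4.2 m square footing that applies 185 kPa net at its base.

Δσ_z ≈ 12.4 kPa

By the 2:1 method the load spreads at 1 horizontal : 2 vertical, so at depth z the loaded area has grown by z in each plan dimension:
Δσ = qBL/((B+z)(L+z)) = 185×4.2×4.2/((4.2+12)(4.2+12)) = 12.435 kPa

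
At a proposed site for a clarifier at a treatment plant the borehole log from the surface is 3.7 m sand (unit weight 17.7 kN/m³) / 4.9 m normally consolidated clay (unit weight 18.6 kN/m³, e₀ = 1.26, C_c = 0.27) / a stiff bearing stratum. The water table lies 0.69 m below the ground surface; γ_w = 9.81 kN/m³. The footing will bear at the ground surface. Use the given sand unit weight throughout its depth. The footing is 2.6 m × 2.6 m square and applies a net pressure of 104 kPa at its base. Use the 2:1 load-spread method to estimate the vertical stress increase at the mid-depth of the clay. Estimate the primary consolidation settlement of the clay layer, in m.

Mid-depth of clay below the ground surface: z = 3.7 + 4.9/2 = 6.15 m.
Total vertical stress at mid-clay: σ_v = 17.7×3.7 + 18.6×2.45 = 111.06 kPa.
Pore pressure: u = 9.81×(6.15 − 0.69) = 53.563 kPa.
Initial effective stress: σ'_0 = σ_v − u = 111.06 − 53.563 = 57.497 kPa.
Stress increase at mid-clay by the 2:1 spreading method:
Δσ = qBL/((B+z)(L+z)) = 104×2.6×2.6/((2.6+6.15)(2.6+6.15)) = 9.1826 kPa
Final effective stress: σ'_f = σ'_0 + Δσ = 57.497 + 9.1826 = 66.68 kPa.
Normally consolidated clay, so the full stress increment lies on the virgin compression line:
S_c = C_c·H/(1+e₀)·log₁₀(σ'_f/σ'_0) = 0.27×4.9/(1+1.26)×log₁₀(66.68/57.497)
    = 0.5854 × 0.06435 = 0.03767 m

S_c ≈ 0.0377 m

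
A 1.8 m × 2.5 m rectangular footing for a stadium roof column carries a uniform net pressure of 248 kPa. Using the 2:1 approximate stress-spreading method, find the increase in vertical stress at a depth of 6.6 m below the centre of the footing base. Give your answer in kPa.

By the 2:1 method the load spreads at 1 horizontal : 2 vertical, so at depth z the loaded area has grown by z in each plan dimension:
Δσ = qBL/((B+z)(L+z)) = 248×1.8×2.5/((1.8+6.6)(2.5+6.6)) = 14.6 kPa

Δσ_z ≈ 14.6 kPa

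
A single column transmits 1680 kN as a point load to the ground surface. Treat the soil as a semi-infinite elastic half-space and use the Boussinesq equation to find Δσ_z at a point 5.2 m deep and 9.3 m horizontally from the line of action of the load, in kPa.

Δσ_z ≈ 0.821 kPa

Boussinesq vertical stress below a point load on an elastic half-space:
Δσ_z = 3P/(2πz²) · [1 + (r/z)²]^(−5/2)
r/z = 9.3/5.2 = 1.7885; [1+(r/z)²]^(−5/2) = 0.027685.
Δσ_z = 3×1680/(2π×5.2²) × 0.027685 = 29.665 × 0.027685 = 0.8213 kPa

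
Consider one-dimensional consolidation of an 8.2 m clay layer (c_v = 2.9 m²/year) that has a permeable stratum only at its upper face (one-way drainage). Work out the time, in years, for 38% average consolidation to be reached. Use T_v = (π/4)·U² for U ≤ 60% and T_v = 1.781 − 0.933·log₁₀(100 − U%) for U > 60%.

Drainage path length: H_d = H = 8.2 m (single drainage).
U ≤ 60%: T_v = (π/4)·U² = (π/4)×0.38² = 0.11341.
t = T_v·H_d²/c_v = 0.11341×8.2²/2.9 = 2.63 years.

t ≈ 2.63 years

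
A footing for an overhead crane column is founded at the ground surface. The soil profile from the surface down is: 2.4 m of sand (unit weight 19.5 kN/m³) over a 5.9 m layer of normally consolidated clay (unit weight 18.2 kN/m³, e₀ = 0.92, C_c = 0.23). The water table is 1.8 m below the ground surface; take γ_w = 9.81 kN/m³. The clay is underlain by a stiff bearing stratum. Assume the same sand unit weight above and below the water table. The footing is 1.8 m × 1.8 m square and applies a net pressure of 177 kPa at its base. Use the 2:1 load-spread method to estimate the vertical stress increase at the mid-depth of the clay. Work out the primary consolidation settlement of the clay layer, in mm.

S_c ≈ 48.4 mm

Mid-depth of clay below the ground surface: z = 2.4 + 5.9/2 = 5.35 m.
Total vertical stress at mid-clay: σ_v = 19.5×2.4 + 18.2×2.95 = 100.49 kPa.
Pore pressure: u = 9.81×(5.35 − 1.8) = 34.825 kPa.
Initial effective stress: σ'_0 = σ_v − u = 100.49 − 34.825 = 65.665 kPa.
Stress increase at mid-clay by the 2:1 spreading method:
Δσ = qBL/((B+z)(L+z)) = 177×1.8×1.8/((1.8+5.35)(1.8+5.35)) = 11.218 kPa
Final effective stress: σ'_f = σ'_0 + Δσ = 65.665 + 11.218 = 76.883 kPa.
Normally consolidated clay, so the full stress increment lies on the virgin compression line:
S_c = C_c·H/(1+e₀)·log₁₀(σ'_f/σ'_0) = 0.23×5.9/(1+0.92)×log₁₀(76.883/65.665)
    = 0.70677 × 0.068496 = 0.04841 m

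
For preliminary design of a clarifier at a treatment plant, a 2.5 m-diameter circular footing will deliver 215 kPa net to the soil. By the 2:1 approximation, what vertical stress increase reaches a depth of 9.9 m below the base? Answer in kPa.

Δσ_z ≈ 8.74 kPa

By the 2:1 method the load spreads at 1 horizontal : 2 vertical, so at depth z the loaded area has grown by z in each plan dimension:
Δσ ≈ qD²/(D+z)² = 215×2.5²/(2.5+9.9)² = 8.7393 kPa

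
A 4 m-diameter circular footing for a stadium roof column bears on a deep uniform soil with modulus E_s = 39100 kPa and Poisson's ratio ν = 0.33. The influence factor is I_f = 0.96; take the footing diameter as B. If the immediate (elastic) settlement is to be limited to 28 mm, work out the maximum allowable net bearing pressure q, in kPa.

S_e = q·B·(1−ν²)/E_s · I_f  ⇒  q = S_e·E_s / (B·(1−ν²)·I_f).
q = 0.028 × 39100 / (4 × 0.8911 × 0.96) = 319.9 kPa

q ≈ 320 kPa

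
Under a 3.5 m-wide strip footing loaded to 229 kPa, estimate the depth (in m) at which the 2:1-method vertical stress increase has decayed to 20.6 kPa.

z ≈ 35.4 m

2:1 spreading — at depth z the loaded area has grown by z in each plan dimension:
qB/(B+z) = Δσ_z ⇒ z = qB/Δσ_z − B = 229×3.5/20.6 − 3.5 = 35.41 m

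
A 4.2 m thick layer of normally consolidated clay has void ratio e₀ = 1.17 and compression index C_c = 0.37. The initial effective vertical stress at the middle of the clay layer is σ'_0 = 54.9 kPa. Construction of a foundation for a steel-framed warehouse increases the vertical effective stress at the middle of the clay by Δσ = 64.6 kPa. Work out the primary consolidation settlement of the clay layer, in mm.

S_c ≈ 242 mm

Final effective stress: σ'_f = σ'_0 + Δσ = 54.9 + 64.6 = 119.5 kPa.
Normally consolidated clay, so the full stress increment lies on the virgin compression line:
S_c = C_c·H/(1+e₀)·log₁₀(σ'_f/σ'_0) = 0.37×4.2/(1+1.17)×log₁₀(119.5/54.9)
    = 0.71613 × 0.3378 = 0.2419 m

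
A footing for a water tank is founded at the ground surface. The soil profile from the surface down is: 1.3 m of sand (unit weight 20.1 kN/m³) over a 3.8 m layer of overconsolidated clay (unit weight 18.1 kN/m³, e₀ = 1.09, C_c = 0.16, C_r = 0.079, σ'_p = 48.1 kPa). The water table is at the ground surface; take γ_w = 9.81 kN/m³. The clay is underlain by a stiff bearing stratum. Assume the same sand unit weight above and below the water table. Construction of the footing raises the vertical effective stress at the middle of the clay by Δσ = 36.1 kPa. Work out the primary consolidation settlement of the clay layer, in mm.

S_c ≈ 69.8 mm

Mid-depth of clay below the ground surface: z = 1.3 + 3.8/2 = 3.2 m.
Total vertical stress at mid-clay: σ_v = 20.1×1.3 + 18.1×1.9 = 60.52 kPa.
Pore pressure: u = 9.81×(3.2 − 0) = 31.392 kPa.
Initial effective stress: σ'_0 = σ_v − u = 60.52 − 31.392 = 29.128 kPa.
Final effective stress: σ'_f = 29.128 + 36.1 = 65.228 kPa.
σ'_f = 65.228 > σ'_p = 48.1 kPa, so the stress path crosses the preconsolidation pressure — recompression up to σ'_p, then virgin compression beyond:
S_c = H/(1+e₀)·[C_r·log₁₀(σ'_p/σ'_0) + C_c·log₁₀(σ'_f/σ'_p)]
    = 3.8/2.09 × [0.079×log₁₀(48.1/29.128) + 0.16×log₁₀(65.228/48.1)]
    = 1.8182 × [0.017209 + 0.021166] = 0.06977 m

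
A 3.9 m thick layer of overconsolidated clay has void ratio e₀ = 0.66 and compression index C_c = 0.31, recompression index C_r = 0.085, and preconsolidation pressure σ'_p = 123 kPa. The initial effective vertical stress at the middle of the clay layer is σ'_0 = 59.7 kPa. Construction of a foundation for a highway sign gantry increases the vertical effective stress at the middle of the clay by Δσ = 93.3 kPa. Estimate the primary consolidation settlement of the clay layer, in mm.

Final effective stress: σ'_f = 59.7 + 93.3 = 153 kPa.
σ'_f = 153 > σ'_p = 123 kPa, so the stress path crosses the preconsolidation pressure — recompression up to σ'_p, then virgin compression beyond:
S_c = H/(1+e₀)·[C_r·log₁₀(σ'_p/σ'_0) + C_c·log₁₀(σ'_f/σ'_p)]
    = 3.9/1.66 × [0.085×log₁₀(123/59.7) + 0.31×log₁₀(153/123)]
    = 2.3494 × [0.026684 + 0.029384] = 0.1317 m

S_c ≈ 132 mm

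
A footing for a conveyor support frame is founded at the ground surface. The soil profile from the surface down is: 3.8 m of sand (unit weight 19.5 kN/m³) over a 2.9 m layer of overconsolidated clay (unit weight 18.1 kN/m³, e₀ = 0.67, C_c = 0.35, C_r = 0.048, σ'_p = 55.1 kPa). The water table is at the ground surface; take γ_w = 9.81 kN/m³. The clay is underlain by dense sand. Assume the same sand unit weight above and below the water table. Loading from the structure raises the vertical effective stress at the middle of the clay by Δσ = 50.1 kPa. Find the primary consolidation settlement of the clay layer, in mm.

S_c ≈ 159 mm

Mid-depth of clay below the ground surface: z = 3.8 + 2.9/2 = 5.25 m.
Total vertical stress at mid-clay: σ_v = 19.5×3.8 + 18.1×1.45 = 100.34 kPa.
Pore pressure: u = 9.81×(5.25 − 0) = 51.503 kPa.
Initial effective stress: σ'_0 = σ_v − u = 100.34 − 51.503 = 48.837 kPa.
Final effective stress: σ'_f = 48.837 + 50.1 = 98.937 kPa.
σ'_f = 98.937 > σ'_p = 55.1 kPa, so the stress path crosses the preconsolidation pressure — recompression up to σ'_p, then virgin compression beyond:
S_c = H/(1+e₀)·[C_r·log₁₀(σ'_p/σ'_0) + C_c·log₁₀(σ'_f/σ'_p)]
    = 2.9/1.67 × [0.048×log₁₀(55.1/48.837) + 0.35×log₁₀(98.937/55.1)]
    = 1.7365 × [0.0025153 + 0.088972] = 0.1589 m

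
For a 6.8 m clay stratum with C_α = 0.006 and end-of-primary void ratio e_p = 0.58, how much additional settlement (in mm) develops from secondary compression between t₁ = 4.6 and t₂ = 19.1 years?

Secondary compression: S_s = C_α·H/(1+e_p)·log₁₀(t₂/t₁)
S_s = 0.006×6.8/(1+0.58)×log₁₀(19.1/4.6)
    = 0.02582 × 0.6183 = 0.01597 m

S_s ≈ 16 mm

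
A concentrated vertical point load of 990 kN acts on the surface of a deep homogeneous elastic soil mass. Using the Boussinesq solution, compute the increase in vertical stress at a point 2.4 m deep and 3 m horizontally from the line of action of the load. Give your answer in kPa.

Boussinesq vertical stress below a point load on an elastic half-space:
Δσ_z = 3P/(2πz²) · [1 + (r/z)²]^(−5/2)
r/z = 3/2.4 = 1.25; [1+(r/z)²]^(−5/2) = 0.095135.
Δσ_z = 3×990/(2π×2.4²) × 0.095135 = 82.064 × 0.095135 = 7.807 kPa

Δσ_z ≈ 7.81 kPa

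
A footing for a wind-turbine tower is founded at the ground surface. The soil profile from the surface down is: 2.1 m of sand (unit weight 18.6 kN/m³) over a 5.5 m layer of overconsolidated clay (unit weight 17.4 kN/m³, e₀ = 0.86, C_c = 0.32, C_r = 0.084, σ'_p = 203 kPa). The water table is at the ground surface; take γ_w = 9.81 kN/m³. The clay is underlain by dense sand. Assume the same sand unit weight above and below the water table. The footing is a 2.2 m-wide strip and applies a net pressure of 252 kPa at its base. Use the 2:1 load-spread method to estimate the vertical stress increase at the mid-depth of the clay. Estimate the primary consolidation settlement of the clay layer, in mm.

Mid-depth of clay below the ground surface: z = 2.1 + 5.5/2 = 4.85 m.
Total vertical stress at mid-clay: σ_v = 18.6×2.1 + 17.4×2.75 = 86.91 kPa.
Pore pressure: u = 9.81×(4.85 − 0) = 47.578 kPa.
Initial effective stress: σ'_0 = σ_v − u = 86.91 − 47.578 = 39.332 kPa.
Stress increase at mid-clay by the 2:1 spreading method:
Δσ = qB/(B+z) = 252×2.2/(2.2+4.85) = 78.638 kPa
Final effective stress: σ'_f = 39.332 + 78.638 = 117.97 kPa.
σ'_f = 117.97 ≤ σ'_p = 203 kPa, so the clay remains overconsolidated and only the recompression index applies:
S_c = C_r·H/(1+e₀)·log₁₀(σ'_f/σ'_0) = 0.084×5.5/1.86×log₁₀(117.97/39.332)
    = 0.24839 × 0.47703 = 0.1185 m

S_c ≈ 118 mm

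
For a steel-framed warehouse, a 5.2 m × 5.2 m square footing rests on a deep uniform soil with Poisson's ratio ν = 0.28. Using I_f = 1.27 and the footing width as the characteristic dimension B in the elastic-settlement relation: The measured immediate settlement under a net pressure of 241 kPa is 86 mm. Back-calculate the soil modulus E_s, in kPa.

E_s ≈ 17100 kPa

S_e = q·B·(1−ν²)/E_s · I_f  ⇒  E_s = q·B·(1−ν²)·I_f / S_e.
E_s = 241 × 5.2 × 0.9216 × 1.27 / 0.086 = 17060 kPa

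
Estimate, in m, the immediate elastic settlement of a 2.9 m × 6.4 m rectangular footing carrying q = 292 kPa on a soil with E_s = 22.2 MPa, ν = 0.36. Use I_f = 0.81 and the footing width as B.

Immediate (elastic) settlement: S_e = q·B·(1−ν²)/E_s · I_f.
E_s = 22.2 MPa = 22200 kPa.
S_e = 292 × 2.9 × (1 − 0.36²) / 22200 × 0.81
    = 292 × 2.9 × 0.8704 / 22200 × 0.81
    = 0.02689 m

S_e ≈ 0.0269 m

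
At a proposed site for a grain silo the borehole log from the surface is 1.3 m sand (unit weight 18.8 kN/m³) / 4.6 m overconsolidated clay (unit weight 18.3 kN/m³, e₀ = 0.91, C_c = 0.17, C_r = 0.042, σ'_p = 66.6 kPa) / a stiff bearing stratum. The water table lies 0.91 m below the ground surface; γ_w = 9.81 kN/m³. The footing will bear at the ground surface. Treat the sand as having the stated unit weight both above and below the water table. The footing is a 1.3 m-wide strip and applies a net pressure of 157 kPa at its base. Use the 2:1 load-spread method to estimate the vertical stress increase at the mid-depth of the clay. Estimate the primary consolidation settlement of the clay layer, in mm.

S_c ≈ 58.8 mm

Mid-depth of clay below the ground surface: z = 1.3 + 4.6/2 = 3.6 m.
Total vertical stress at mid-clay: σ_v = 18.8×1.3 + 18.3×2.3 = 66.53 kPa.
Pore pressure: u = 9.81×(3.6 − 0.91) = 26.389 kPa.
Initial effective stress: σ'_0 = σ_v − u = 66.53 − 26.389 = 40.141 kPa.
Stress increase at mid-clay by the 2:1 spreading method:
Δσ = qB/(B+z) = 157×1.3/(1.3+3.6) = 41.653 kPa
Final effective stress: σ'_f = 40.141 + 41.653 = 81.794 kPa.
σ'_f = 81.794 > σ'_p = 66.6 kPa, so the stress path crosses the preconsolidation pressure — recompression up to σ'_p, then virgin compression beyond:
S_c = H/(1+e₀)·[C_r·log₁₀(σ'_p/σ'_0) + C_c·log₁₀(σ'_f/σ'_p)]
    = 4.6/1.91 × [0.042×log₁₀(66.6/40.141) + 0.17×log₁₀(81.794/66.6)]
    = 2.4084 × [0.0092352 + 0.015172] = 0.05878 m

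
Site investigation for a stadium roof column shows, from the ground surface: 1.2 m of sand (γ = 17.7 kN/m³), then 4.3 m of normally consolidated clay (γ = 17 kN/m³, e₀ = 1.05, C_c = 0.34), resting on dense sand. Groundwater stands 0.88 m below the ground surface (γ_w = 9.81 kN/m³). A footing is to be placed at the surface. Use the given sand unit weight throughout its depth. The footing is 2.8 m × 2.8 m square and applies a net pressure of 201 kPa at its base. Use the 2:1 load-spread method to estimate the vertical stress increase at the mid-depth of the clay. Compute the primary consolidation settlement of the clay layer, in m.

S_c ≈ 0.25 m

Mid-depth of clay below the ground surface: z = 1.2 + 4.3/2 = 3.35 m.
Total vertical stress at mid-clay: σ_v = 17.7×1.2 + 17×2.15 = 57.79 kPa.
Pore pressure: u = 9.81×(3.35 − 0.88) = 24.231 kPa.
Initial effective stress: σ'_0 = σ_v − u = 57.79 − 24.231 = 33.559 kPa.
Stress increase at mid-clay by the 2:1 spreading method:
Δσ = qBL/((B+z)(L+z)) = 201×2.8×2.8/((2.8+3.35)(2.8+3.35)) = 41.664 kPa
Final effective stress: σ'_f = σ'_0 + Δσ = 33.559 + 41.664 = 75.223 kPa.
Normally consolidated clay, so the full stress increment lies on the virgin compression line:
S_c = C_c·H/(1+e₀)·log₁₀(σ'_f/σ'_0) = 0.34×4.3/(1+1.05)×log₁₀(75.223/33.559)
    = 0.71317 × 0.35054 = 0.25 m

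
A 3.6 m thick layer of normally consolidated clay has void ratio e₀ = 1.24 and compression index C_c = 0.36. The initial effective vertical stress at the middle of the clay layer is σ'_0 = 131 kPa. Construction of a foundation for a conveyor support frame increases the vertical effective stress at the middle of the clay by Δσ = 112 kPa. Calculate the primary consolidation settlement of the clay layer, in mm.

S_c ≈ 155 mm

Final effective stress: σ'_f = σ'_0 + Δσ = 131 + 112 = 243 kPa.
Normally consolidated clay, so the full stress increment lies on the virgin compression line:
S_c = C_c·H/(1+e₀)·log₁₀(σ'_f/σ'_0) = 0.36×3.6/(1+1.24)×log₁₀(243/131)
    = 0.57857 × 0.26833 = 0.1552 m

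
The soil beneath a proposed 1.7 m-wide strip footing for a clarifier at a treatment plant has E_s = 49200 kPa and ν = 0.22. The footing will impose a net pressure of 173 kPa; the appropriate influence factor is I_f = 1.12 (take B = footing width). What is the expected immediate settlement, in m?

Immediate (elastic) settlement: S_e = q·B·(1−ν²)/E_s · I_f.
S_e = 173 × 1.7 × (1 − 0.22²) / 49200 × 1.12
    = 173 × 1.7 × 0.9516 / 49200 × 1.12
    = 0.006371 m

S_e ≈ 0.00637 m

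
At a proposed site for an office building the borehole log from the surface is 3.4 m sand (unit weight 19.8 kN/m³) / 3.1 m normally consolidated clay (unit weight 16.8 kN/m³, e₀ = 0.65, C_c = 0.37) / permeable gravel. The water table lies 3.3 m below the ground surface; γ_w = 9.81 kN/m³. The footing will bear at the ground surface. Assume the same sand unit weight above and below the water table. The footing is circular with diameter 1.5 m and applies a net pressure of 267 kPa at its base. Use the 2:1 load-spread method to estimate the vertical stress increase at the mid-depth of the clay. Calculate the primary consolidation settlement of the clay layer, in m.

Mid-depth of clay below the ground surface: z = 3.4 + 3.1/2 = 4.95 m.
Total vertical stress at mid-clay: σ_v = 19.8×3.4 + 16.8×1.55 = 93.36 kPa.
Pore pressure: u = 9.81×(4.95 − 3.3) = 16.186 kPa.
Initial effective stress: σ'_0 = σ_v − u = 93.36 − 16.186 = 77.174 kPa.
Stress increase at mid-clay by the 2:1 spreading method:
Δσ ≈ qD²/(D+z)² = 267×1.5²/(1.5+4.95)² = 14.44 kPa
Final effective stress: σ'_f = σ'_0 + Δσ = 77.174 + 14.44 = 91.614 kPa.
Normally consolidated clay, so the full stress increment lies on the virgin compression line:
S_c = C_c·H/(1+e₀)·log₁₀(σ'_f/σ'_0) = 0.37×3.1/(1+0.65)×log₁₀(91.614/77.174)
    = 0.69515 × 0.074491 = 0.05178 m

S_c ≈ 0.0518 m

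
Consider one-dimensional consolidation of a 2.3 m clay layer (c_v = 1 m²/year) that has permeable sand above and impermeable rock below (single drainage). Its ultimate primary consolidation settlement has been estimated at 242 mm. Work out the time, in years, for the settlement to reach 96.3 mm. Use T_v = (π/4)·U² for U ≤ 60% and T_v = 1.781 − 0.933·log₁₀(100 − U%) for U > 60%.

Drainage path length: H_d = H = 2.3 m (single drainage).
U = S(t)/S_ult = 96.3/242 = 0.3979.
U ≤ 60%: T_v = (π/4)·U² = (π/4)×0.39793² = 0.12437.
t = T_v·H_d²/c_v = 0.12437×2.3²/1 = 0.6579 years.

t ≈ 0.658 years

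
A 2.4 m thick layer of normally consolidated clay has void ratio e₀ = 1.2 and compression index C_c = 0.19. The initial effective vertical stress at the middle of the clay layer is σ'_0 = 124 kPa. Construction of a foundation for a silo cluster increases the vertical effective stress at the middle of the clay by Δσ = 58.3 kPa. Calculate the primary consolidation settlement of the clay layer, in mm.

Final effective stress: σ'_f = σ'_0 + Δσ = 124 + 58.3 = 182.3 kPa.
Normally consolidated clay, so the full stress increment lies on the virgin compression line:
S_c = C_c·H/(1+e₀)·log₁₀(σ'_f/σ'_0) = 0.19×2.4/(1+1.2)×log₁₀(182.3/124)
    = 0.20727 × 0.16736 = 0.03469 m

S_c ≈ 34.7 mm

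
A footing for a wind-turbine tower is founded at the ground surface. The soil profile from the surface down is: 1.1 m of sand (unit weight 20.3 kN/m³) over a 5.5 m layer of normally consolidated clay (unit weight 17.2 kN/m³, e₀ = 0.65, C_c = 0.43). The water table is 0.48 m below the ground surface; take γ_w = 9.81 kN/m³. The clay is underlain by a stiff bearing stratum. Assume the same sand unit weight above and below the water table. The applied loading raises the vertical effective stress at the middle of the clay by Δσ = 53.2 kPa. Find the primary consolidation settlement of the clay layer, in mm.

S_c ≈ 559 mm

Mid-depth of clay below the ground surface: z = 1.1 + 5.5/2 = 3.85 m.
Total vertical stress at mid-clay: σ_v = 20.3×1.1 + 17.2×2.75 = 69.63 kPa.
Pore pressure: u = 9.81×(3.85 − 0.48) = 33.06 kPa.
Initial effective stress: σ'_0 = σ_v − u = 69.63 − 33.06 = 36.57 kPa.
Final effective stress: σ'_f = σ'_0 + Δσ = 36.57 + 53.2 = 89.77 kPa.
Normally consolidated clay, so the full stress increment lies on the virgin compression line:
S_c = C_c·H/(1+e₀)·log₁₀(σ'_f/σ'_0) = 0.43×5.5/(1+0.65)×log₁₀(89.77/36.57)
    = 1.4333 × 0.39001 = 0.559 m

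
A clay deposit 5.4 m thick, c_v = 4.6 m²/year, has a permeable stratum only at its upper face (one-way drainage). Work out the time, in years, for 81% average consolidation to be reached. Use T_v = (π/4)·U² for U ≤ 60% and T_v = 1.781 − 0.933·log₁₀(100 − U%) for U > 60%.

t ≈ 3.73 years

Drainage path length: H_d = H = 5.4 m (single drainage).
U > 60%: T_v = 1.781 − 0.933·log₁₀(100 − 81) = 0.58792.
t = T_v·H_d²/c_v = 0.58792×5.4²/4.6 = 3.727 years.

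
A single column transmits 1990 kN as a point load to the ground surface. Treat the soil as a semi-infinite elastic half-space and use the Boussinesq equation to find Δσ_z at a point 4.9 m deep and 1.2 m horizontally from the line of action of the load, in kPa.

Δσ_z ≈ 34.2 kPa

Boussinesq vertical stress below a point load on an elastic half-space:
Δσ_z = 3P/(2πz²) · [1 + (r/z)²]^(−5/2)
r/z = 1.2/4.9 = 0.2449; [1+(r/z)²]^(−5/2) = 0.86449.
Δσ_z = 3×1990/(2π×4.9²) × 0.86449 = 39.573 × 0.86449 = 34.21 kPa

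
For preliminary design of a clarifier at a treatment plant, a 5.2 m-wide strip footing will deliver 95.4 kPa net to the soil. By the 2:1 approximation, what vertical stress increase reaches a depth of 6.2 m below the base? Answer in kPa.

Δσ_z ≈ 43.5 kPa

By the 2:1 method the load spreads at 1 horizontal : 2 vertical, so at depth z the loaded area has grown by z in each plan dimension:
Δσ = qB/(B+z) = 95.4×5.2/(5.2+6.2) = 43.516 kPa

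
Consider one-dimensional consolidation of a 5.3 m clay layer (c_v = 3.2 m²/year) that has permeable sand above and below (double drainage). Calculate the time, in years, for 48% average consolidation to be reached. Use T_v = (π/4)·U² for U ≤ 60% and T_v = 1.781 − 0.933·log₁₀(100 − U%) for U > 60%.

t ≈ 0.397 years

Drainage path length: H_d = H/2 = 2.65 m (double drainage).
U ≤ 60%: T_v = (π/4)·U² = (π/4)×0.48² = 0.18096.
t = T_v·H_d²/c_v = 0.18096×2.65²/3.2 = 0.3971 years.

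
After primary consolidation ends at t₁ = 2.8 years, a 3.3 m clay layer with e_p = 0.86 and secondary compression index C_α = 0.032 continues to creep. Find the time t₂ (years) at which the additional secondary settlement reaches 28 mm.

S_s = C_α·H/(1+e_p)·log₁₀(t₂/t₁) ⇒ log₁₀(t₂/t₁) = S_s·(1+e_p)/(C_α·H).
log₁₀(t₂/t₁) = 0.028 × (1+0.86) / (0.032×3.3) = 0.4932
t₂ = t₁ × 10^0.4932 = 2.8 × 3.113 = 8.716 years

t₂ ≈ 8.72 years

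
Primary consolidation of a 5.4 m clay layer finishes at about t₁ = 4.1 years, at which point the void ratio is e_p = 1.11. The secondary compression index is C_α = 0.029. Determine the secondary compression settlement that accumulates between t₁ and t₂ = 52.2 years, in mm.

Secondary compression: S_s = C_α·H/(1+e_p)·log₁₀(t₂/t₁)
S_s = 0.029×5.4/(1+1.11)×log₁₀(52.2/4.1)
    = 0.07422 × 1.105 = 0.082 m

S_s ≈ 82 mm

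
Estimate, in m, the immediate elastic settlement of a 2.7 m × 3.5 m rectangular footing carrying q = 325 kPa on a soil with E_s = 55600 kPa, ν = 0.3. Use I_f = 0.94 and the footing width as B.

S_e ≈ 0.0135 m

Immediate (elastic) settlement: S_e = q·B·(1−ν²)/E_s · I_f.
S_e = 325 × 2.7 × (1 − 0.3²) / 55600 × 0.94
    = 325 × 2.7 × 0.91 / 55600 × 0.94
    = 0.0135 m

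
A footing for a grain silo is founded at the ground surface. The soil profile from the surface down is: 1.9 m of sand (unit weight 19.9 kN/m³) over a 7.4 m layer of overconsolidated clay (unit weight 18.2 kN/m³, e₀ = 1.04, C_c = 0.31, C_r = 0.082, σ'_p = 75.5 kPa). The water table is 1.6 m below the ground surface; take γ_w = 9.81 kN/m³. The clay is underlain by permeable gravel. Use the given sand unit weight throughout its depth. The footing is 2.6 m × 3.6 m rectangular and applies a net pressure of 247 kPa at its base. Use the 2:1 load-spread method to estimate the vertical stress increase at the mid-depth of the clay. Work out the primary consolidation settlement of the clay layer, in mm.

Mid-depth of clay below the ground surface: z = 1.9 + 7.4/2 = 5.6 m.
Total vertical stress at mid-clay: σ_v = 19.9×1.9 + 18.2×3.7 = 105.15 kPa.
Pore pressure: u = 9.81×(5.6 − 1.6) = 39.24 kPa.
Initial effective stress: σ'_0 = σ_v − u = 105.15 − 39.24 = 65.91 kPa.
Stress increase at mid-clay by the 2:1 spreading method:
Δσ = qBL/((B+z)(L+z)) = 247×2.6×3.6/((2.6+5.6)(3.6+5.6)) = 30.646 kPa
Final effective stress: σ'_f = 65.91 + 30.646 = 96.556 kPa.
σ'_f = 96.556 > σ'_p = 75.5 kPa, so the stress path crosses the preconsolidation pressure — recompression up to σ'_p, then virgin compression beyond:
S_c = H/(1+e₀)·[C_r·log₁₀(σ'_p/σ'_0) + C_c·log₁₀(σ'_f/σ'_p)]
    = 7.4/2.04 × [0.082×log₁₀(75.5/65.91) + 0.31×log₁₀(96.556/75.5)]
    = 3.6275 × [0.0048376 + 0.033118] = 0.1377 m

S_c ≈ 138 mm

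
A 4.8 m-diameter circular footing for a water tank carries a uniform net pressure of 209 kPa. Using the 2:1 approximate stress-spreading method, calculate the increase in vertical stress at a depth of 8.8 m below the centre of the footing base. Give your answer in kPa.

Δσ_z ≈ 26 kPa

By the 2:1 method the load spreads at 1 horizontal : 2 vertical, so at depth z the loaded area has grown by z in each plan dimension:
Δσ ≈ qD²/(D+z)² = 209×4.8²/(4.8+8.8)² = 26.035 kPa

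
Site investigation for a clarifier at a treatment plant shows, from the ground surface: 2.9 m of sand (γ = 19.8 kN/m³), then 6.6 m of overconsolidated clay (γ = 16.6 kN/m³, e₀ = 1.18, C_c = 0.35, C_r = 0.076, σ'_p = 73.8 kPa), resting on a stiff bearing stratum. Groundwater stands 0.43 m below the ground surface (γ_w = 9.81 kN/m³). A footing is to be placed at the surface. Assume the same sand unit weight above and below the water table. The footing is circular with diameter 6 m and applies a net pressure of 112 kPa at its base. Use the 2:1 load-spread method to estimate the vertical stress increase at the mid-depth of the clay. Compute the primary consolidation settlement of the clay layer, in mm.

Mid-depth of clay below the ground surface: z = 2.9 + 6.6/2 = 6.2 m.
Total vertical stress at mid-clay: σ_v = 19.8×2.9 + 16.6×3.3 = 112.2 kPa.
Pore pressure: u = 9.81×(6.2 − 0.43) = 56.604 kPa.
Initial effective stress: σ'_0 = σ_v − u = 112.2 − 56.604 = 55.596 kPa.
Stress increase at mid-clay by the 2:1 spreading method:
Δσ ≈ qD²/(D+z)² = 112×6²/(6+6.2)² = 27.089 kPa
Final effective stress: σ'_f = 55.596 + 27.089 = 82.685 kPa.
σ'_f = 82.685 > σ'_p = 73.8 kPa, so the stress path crosses the preconsolidation pressure — recompression up to σ'_p, then virgin compression beyond:
S_c = H/(1+e₀)·[C_r·log₁₀(σ'_p/σ'_0) + C_c·log₁₀(σ'_f/σ'_p)]
    = 6.6/2.18 × [0.076×log₁₀(73.8/55.596) + 0.35×log₁₀(82.685/73.8)]
    = 3.0275 × [0.009349 + 0.01728] = 0.08062 m

S_c ≈ 80.6 mm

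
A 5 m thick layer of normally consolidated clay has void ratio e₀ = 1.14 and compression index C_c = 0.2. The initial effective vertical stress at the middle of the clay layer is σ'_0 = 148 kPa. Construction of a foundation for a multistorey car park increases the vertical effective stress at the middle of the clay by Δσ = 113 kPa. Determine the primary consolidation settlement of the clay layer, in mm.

Final effective stress: σ'_f = σ'_0 + Δσ = 148 + 113 = 261 kPa.
Normally consolidated clay, so the full stress increment lies on the virgin compression line:
S_c = C_c·H/(1+e₀)·log₁₀(σ'_f/σ'_0) = 0.2×5/(1+1.14)×log₁₀(261/148)
    = 0.46729 × 0.24638 = 0.1151 m

S_c ≈ 115 mm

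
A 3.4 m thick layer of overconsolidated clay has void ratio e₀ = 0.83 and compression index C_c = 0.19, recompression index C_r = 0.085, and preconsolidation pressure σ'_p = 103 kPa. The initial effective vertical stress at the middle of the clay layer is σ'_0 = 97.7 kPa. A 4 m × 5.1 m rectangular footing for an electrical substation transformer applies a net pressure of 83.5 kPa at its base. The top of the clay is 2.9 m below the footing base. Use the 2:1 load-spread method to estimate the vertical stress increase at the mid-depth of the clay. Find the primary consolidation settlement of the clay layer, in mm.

S_c ≈ 24.6 mm

Mid-depth of clay below the footing base: z = 2.9 + 3.4/2 = 4.6 m.
Stress increase at mid-clay by the 2:1 spreading method:
Δσ = qBL/((B+z)(L+z)) = 83.5×4×5.1/((4+4.6)(5.1+4.6)) = 20.42 kPa
Final effective stress: σ'_f = 97.7 + 20.42 = 118.12 kPa.
σ'_f = 118.12 > σ'_p = 103 kPa, so the stress path crosses the preconsolidation pressure — recompression up to σ'_p, then virgin compression beyond:
S_c = H/(1+e₀)·[C_r·log₁₀(σ'_p/σ'_0) + C_c·log₁₀(σ'_f/σ'_p)]
    = 3.4/1.83 × [0.085×log₁₀(103/97.7) + 0.19×log₁₀(118.12/103)]
    = 1.8579 × [0.0019501 + 0.011302] = 0.02462 m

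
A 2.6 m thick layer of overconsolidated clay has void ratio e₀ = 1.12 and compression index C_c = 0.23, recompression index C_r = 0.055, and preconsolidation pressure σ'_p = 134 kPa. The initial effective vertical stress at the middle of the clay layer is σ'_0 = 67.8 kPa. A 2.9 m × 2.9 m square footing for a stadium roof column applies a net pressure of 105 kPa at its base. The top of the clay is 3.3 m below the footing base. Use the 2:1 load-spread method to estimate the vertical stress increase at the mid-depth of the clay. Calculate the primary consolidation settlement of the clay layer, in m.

S_c ≈ 0.0061 m

Mid-depth of clay below the footing base: z = 3.3 + 2.6/2 = 4.6 m.
Stress increase at mid-clay by the 2:1 spreading method:
Δσ = qBL/((B+z)(L+z)) = 105×2.9×2.9/((2.9+4.6)(2.9+4.6)) = 15.699 kPa
Final effective stress: σ'_f = 67.8 + 15.699 = 83.499 kPa.
σ'_f = 83.499 ≤ σ'_p = 134 kPa, so the clay remains overconsolidated and only the recompression index applies:
S_c = C_r·H/(1+e₀)·log₁₀(σ'_f/σ'_0) = 0.055×2.6/2.12×log₁₀(83.499/67.8)
    = 0.067452 × 0.090452 = 0.006101 m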